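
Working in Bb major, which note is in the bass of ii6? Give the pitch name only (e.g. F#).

Eb

ii in Bb major has root C; the chord is C-Eb-G.
The figure 6 means first inversion — the third is in the bass.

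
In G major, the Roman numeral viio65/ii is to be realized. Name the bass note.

The applied chord viio65/ii is rooted on G#: G#-B-D-F.
The figure 65 means first inversion — the third is in the bass.

B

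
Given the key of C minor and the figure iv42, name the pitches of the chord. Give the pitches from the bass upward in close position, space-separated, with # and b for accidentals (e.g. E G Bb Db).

Eb F Ab C

In C minor, the subdominant is F, and the diatonic chord built there is a minor seventh chord.
That chord is spelled F-Ab-C-Eb.
The figured bass 42 indicates third inversion, placing the seventh (Eb) in the bass: Eb-F-Ab-C.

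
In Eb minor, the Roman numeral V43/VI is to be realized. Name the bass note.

Db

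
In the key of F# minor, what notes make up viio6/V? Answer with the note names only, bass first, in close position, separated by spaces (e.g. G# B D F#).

D# F# B#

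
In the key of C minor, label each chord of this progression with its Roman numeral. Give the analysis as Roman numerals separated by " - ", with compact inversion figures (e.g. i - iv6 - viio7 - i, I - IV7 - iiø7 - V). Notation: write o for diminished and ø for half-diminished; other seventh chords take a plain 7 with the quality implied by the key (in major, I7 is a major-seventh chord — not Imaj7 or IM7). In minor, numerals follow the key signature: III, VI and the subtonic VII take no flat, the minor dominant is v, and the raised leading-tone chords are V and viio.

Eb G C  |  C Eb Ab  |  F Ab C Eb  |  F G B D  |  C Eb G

i6 - VI6 - iv7 - V42 - i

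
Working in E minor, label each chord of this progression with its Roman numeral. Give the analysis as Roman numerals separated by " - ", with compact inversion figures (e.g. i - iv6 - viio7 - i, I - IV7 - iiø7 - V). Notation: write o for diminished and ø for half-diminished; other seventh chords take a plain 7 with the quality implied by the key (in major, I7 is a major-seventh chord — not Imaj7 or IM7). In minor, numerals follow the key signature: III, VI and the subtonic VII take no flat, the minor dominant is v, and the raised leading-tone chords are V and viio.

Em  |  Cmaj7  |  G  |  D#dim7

i - VI7 - III - viio7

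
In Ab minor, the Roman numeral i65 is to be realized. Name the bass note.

i in Ab minor has root Ab; the chord is Ab-Cb-Eb-Gb.
The figure 65 means first inversion — the third is in the bass.

Cb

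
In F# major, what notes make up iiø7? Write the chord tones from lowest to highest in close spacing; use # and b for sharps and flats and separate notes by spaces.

Scale degree 2 in F# major is G#; here the chord built on it is altered to a half-diminished seventh chord. iiø7 is the half-diminished supertonic seventh, borrowed from the parallel minor.
So the chord is G#-B-D-F#.

G# B D F#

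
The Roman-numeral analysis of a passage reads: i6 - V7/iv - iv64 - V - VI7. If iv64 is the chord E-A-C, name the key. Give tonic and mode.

E minor

The anchor chord is a minor triad on A, labeled iv64.
If A is scale degree 4 and the mode makes that degree carry a minor triad, the tonic is E and the mode is minor.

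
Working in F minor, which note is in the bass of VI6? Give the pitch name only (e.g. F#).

VI in F minor has root Db; the chord is Db-F-Ab.
The figure 6 means first inversion — the third is in the bass.

F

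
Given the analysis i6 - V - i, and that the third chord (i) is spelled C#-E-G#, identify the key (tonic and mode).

i is given as C#-E-G# — a minor triad with root C#.
If C# is scale degree 1 and the mode makes that degree carry a minor triad, the tonic is C# and the mode is minor.

C# minor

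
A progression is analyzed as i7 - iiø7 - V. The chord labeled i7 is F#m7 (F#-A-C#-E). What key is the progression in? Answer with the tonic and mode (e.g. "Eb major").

The anchor chord is a minor seventh chord on F#, labeled i7.
If F# is scale degree 1 and the mode makes that degree carry a minor seventh chord, the tonic is F# and the mode is minor.

F# minor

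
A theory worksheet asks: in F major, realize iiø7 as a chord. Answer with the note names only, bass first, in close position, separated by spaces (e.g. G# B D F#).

G Bb Db F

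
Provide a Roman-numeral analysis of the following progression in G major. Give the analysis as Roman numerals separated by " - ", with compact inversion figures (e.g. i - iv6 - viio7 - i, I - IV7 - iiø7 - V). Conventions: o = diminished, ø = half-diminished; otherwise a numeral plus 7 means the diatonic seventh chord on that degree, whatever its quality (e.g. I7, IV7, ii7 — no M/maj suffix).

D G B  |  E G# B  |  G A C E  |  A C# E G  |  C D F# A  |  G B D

D-G-B has root G, degree 1 in G major, so I64.
E-G#-B: chromatic; E is V of ii, so V/ii.
G-A-C-E has root A, degree 2 in G major, so ii42.
A-C#-E-G is the secondary dominant of V (dominant seventh chord on A): V7/V.
C-D-F#-A has root D, degree 5 in G major, so V42.
G-B-D has root G, degree 1 in G major, so I.

I64 - V/ii - ii42 - V7/V - V42 - I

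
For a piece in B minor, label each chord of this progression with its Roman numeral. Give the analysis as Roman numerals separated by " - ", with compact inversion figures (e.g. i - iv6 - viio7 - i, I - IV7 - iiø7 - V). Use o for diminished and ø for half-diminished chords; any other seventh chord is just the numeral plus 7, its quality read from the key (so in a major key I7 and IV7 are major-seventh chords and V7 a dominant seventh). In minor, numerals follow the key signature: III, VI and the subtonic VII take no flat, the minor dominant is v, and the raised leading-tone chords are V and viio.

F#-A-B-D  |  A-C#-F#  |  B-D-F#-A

i43 - v6 - i7

F#-A-B-D: root B is the tonic; minor seventh chord there is i43.
A-C#-F# has root F#, degree 5 in B minor, so v6.
B-D-F#-A has root B, degree 1 in B minor, so i7.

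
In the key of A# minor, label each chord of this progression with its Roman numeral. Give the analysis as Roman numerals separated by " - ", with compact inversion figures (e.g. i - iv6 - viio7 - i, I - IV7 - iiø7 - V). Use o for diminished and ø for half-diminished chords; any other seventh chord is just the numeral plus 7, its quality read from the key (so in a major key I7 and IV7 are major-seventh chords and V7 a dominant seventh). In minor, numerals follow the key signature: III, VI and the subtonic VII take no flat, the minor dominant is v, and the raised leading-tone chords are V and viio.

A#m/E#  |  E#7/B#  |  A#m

A#m/E#: root A# is the tonic; minor triad there is i64.
E#7/B#: dominant seventh chord on E# = scale degree 5 → V43.
A#m has root A#, degree 1 in A# minor, so i.

i64 - V43 - i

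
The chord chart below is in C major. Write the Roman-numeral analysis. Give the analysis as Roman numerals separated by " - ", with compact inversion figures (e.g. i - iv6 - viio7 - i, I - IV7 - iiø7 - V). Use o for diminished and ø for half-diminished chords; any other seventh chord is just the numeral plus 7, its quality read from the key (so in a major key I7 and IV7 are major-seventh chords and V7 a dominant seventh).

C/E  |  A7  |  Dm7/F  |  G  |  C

C/E has root C, degree 1 in C major, so I6.
A7: chromatic; A is V of ii, so V7/ii.
Dm7/F: root D is the supertonic; minor seventh chord there is ii65.
G has root G, degree 5 in C major, so V.
C: root C is the tonic; major triad there is I.

I6 - V7/ii - ii65 - V - I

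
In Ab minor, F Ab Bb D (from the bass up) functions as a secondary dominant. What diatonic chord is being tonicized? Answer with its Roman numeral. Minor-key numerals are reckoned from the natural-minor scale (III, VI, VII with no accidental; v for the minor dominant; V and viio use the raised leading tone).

V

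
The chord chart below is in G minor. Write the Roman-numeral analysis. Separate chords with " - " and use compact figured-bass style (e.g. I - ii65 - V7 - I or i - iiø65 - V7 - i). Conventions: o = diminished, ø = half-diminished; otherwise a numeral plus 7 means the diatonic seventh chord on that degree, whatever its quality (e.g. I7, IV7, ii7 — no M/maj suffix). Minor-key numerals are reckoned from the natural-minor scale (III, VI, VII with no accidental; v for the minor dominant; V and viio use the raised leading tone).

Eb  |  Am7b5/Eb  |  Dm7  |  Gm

Eb has root Eb, degree 6 in G minor, so VI.
Am7b5/Eb: half-diminished seventh chord on A = scale degree 2 → iiø43.
Dm7 has root D, degree 5 in G minor, so v7.
Gm: root G is the tonic; minor triad there is i.

VI - iiø43 - v7 - i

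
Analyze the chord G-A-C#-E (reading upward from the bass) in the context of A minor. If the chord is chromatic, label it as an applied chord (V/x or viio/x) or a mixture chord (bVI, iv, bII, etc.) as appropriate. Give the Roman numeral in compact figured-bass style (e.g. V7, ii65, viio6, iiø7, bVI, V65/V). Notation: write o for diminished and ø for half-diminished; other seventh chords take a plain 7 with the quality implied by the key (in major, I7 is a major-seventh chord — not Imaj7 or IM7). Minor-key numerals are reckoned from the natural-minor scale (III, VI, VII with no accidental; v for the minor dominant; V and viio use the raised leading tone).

V42/iv

The pitches A-C#-E-G form a dominant seventh chord rooted on A.
A is not a diatonic chord root with this quality in A minor, but it lies a perfect fifth above D (iv), so the chord functions as an applied dominant of iv.
With G in the bass the chord is in third inversion, so the figured bass is 42.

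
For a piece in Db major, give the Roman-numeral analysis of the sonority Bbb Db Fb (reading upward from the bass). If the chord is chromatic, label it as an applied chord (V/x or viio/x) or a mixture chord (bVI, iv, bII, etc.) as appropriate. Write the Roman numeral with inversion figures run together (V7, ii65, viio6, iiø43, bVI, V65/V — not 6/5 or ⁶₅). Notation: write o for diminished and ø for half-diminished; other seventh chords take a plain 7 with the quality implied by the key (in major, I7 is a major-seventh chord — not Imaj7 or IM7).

The pitches Bbb-Db-Fb form a major triad rooted on Bbb.
Bbb is the lowered sixth degree of Db major (diatonic 6 would be Bb). This is a major triad on the lowered sixth degree, borrowed from the parallel minor.

bVI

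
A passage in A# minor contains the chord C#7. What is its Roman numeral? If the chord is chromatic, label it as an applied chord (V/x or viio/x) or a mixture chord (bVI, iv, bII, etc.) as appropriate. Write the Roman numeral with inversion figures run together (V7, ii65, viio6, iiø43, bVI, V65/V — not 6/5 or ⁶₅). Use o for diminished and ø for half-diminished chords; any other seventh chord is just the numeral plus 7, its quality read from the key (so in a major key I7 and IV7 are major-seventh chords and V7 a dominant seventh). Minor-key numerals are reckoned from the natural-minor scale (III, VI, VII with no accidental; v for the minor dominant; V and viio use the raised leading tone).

V7/VI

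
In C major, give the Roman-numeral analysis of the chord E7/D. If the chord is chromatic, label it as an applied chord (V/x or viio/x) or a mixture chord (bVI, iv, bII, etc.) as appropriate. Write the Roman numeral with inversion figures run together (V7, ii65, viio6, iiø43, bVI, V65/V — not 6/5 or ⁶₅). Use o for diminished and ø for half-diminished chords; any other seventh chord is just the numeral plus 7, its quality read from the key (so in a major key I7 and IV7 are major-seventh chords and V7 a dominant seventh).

V42/vi

Stacked in thirds the chord is E-G#-B-D: a dominant seventh chord on E.
E is not a diatonic chord root with this quality in C major, but it lies a perfect fifth above A (vi), so the chord functions as an applied dominant of vi.
With D in the bass the chord is in third inversion, so the figured bass is 42.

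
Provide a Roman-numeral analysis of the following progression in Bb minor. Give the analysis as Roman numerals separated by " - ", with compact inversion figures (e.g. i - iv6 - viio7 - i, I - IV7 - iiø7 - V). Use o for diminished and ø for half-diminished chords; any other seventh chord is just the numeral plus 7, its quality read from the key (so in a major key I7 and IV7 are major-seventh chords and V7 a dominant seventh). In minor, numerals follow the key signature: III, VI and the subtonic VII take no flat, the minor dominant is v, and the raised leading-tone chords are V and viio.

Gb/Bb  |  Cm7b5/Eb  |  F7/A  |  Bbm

Gb/Bb has root Gb, degree 6 in Bb minor, so VI6.
Cm7b5/Eb: half-diminished seventh chord on C = scale degree 2 → iiø65.
F7/A: root F is the dominant; dominant seventh chord there is V65.
Bbm has root Bb, degree 1 in Bb minor, so i.

VI6 - iiø65 - V65 - i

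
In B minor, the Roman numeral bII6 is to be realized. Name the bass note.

E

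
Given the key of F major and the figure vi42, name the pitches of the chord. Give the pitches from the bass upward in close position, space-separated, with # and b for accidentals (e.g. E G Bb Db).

The numeral's case and figure indicate a minor seventh chord. In F major its root, the sixth degree, is D.
Stacking thirds from D gives D-F-A-C.
The figured bass 42 indicates third inversion, placing the seventh (C) in the bass: C-D-F-A.

C D F A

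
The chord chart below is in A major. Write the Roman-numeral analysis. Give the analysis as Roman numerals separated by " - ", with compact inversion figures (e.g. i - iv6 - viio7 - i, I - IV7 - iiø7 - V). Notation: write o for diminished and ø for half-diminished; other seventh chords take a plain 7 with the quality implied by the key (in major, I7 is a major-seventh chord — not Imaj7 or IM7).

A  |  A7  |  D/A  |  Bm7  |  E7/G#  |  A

A: major triad on A = scale degree 1 → I.
A7 is the secondary dominant of IV (dominant seventh chord on A): V7/IV.
D/A: major triad on D = scale degree 4 → IV64.
Bm7 has root B, degree 2 in A major, so ii7.
E7/G#: root E is the dominant; dominant seventh chord there is V65.
A: major triad on A = scale degree 1 → I.

I - V7/IV - IV64 - ii7 - V65 - I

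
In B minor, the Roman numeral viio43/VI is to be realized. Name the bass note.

C

The applied chord viio43/VI is rooted on F#: F#-A-C-Eb.
The figure 43 means second inversion — the fifth is in the bass.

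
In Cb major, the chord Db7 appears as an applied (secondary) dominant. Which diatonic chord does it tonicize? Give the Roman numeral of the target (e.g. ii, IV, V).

The chord is a dominant seventh chord on Db.
A dominant resolves down a perfect fifth: Db → Gb. In Cb major, Gb is scale degree 5, i.e. V.

V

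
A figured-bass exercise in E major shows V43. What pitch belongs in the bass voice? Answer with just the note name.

F#

V in E major has root B; the chord is B-D#-F#-A.
The figure 43 means second inversion — the fifth is in the bass.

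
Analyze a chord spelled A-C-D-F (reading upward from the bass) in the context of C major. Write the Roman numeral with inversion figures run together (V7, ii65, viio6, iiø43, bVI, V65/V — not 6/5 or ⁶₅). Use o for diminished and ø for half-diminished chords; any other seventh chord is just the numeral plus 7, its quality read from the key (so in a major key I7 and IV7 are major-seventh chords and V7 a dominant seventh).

ii43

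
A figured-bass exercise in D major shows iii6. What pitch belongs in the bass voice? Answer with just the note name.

iii in D major has root F#; the chord is F#-A-C#.
The figure 6 means first inversion — the third is in the bass.

A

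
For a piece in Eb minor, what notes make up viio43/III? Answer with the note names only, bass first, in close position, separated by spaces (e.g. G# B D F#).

Cb Ebb F Ab

The slash marks an applied leading-tone chord: viio of III. In Eb minor, III is Gb, so the leading tone to it is F, a half step below.
Building a fully diminished seventh chord on F gives F-Ab-Cb-Ebb.
With the 43 figure the chord is in second inversion; from the bass Cb upward in close position it reads Cb-Ebb-F-Ab.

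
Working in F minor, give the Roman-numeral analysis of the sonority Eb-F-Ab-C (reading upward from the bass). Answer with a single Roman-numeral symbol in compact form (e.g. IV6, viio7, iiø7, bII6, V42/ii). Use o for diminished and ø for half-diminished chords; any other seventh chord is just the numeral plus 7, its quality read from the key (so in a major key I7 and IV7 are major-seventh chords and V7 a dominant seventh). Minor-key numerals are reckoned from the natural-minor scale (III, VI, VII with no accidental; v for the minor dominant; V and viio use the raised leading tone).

i42

Stacked in thirds the chord is F-Ab-C-Eb: a minor seventh chord on F.
In F minor, F is the tonic; the diatonic minor seventh chord there is i7.
With Eb in the bass the chord is in third inversion, so the figured bass is 42.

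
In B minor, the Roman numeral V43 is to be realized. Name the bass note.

C#

V in B minor has root F#; the chord is F#-A#-C#-E.
The figure 43 means second inversion — the fifth is in the bass.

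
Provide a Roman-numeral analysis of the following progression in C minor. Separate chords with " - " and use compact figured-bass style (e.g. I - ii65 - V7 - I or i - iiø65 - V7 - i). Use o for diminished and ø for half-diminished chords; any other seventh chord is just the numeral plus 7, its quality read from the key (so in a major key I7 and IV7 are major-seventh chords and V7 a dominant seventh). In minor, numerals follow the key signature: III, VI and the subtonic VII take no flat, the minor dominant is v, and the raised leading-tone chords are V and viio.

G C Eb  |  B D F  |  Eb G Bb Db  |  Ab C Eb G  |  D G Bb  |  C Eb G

i64 - viio - V7/VI - VI7 - v64 - i

G-C-Eb: root C is the tonic; minor triad there is i64.
B-D-F has root B, degree 7 in C minor, so viio.
Eb-G-Bb-Db: chromatic; Eb is V of VI, so V7/VI.
Ab-C-Eb-G: root Ab is the submediant; major seventh chord there is VI7.
D-G-Bb: root G is the dominant; minor triad there is v64.
C-Eb-G: minor triad on C = scale degree 1 → i.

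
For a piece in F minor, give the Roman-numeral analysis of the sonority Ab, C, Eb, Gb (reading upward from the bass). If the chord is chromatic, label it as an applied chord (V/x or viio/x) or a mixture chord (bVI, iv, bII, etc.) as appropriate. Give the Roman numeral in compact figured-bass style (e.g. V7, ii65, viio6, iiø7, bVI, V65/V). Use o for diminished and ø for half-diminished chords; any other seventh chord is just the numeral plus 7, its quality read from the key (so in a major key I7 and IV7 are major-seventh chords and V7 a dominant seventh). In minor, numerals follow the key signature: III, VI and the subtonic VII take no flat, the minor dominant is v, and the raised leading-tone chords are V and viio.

Stacked in thirds the chord is Ab-C-Eb-Gb: a dominant seventh chord on Ab.
Ab is not a diatonic chord root with this quality in F minor, but it lies a perfect fifth above Db (VI), so the chord functions as an applied dominant of VI.

V7/VI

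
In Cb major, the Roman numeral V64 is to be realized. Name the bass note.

V in Cb major has root Gb; the chord is Gb-Bb-Db.
The figure 64 means second inversion — the fifth is in the bass.

Db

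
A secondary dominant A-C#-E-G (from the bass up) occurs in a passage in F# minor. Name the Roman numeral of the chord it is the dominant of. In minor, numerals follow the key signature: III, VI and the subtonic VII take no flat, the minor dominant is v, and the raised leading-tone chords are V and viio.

The chord is a dominant seventh chord on A.
A dominant resolves down a perfect fifth: A → D. In F# minor, D is scale degree 6, i.e. VI.

VI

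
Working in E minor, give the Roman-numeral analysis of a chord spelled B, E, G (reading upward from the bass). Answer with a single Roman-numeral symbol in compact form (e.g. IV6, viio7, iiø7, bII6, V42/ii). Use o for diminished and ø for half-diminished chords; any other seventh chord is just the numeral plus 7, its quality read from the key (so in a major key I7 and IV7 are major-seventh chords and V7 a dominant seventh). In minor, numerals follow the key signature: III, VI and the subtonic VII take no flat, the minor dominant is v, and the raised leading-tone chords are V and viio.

Stacked in thirds the chord is E-G-B: a minor triad on E.
In E minor, E is the tonic; the diatonic minor triad there is i.
With B in the bass the chord is in second inversion, so the figured bass is 64.

i64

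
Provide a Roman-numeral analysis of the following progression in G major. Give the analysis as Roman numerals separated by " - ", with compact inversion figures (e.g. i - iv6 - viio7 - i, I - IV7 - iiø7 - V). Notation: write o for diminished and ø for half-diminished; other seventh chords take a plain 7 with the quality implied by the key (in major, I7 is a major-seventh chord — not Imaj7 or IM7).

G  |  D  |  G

I - V - I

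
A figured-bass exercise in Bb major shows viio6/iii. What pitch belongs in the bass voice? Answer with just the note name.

E

The applied chord viio6/iii is rooted on C#: C#-E-G.
The figure 6 means first inversion — the third is in the bass.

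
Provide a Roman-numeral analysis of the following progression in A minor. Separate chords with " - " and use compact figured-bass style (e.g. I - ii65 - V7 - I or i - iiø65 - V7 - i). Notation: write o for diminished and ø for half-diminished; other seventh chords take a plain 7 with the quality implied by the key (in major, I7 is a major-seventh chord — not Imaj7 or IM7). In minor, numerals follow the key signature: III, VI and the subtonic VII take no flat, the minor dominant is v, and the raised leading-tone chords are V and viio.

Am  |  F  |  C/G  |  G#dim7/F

i - VI - III64 - viio42

Am has root A, degree 1 in A minor, so i.
F: major triad on F = scale degree 6 → VI.
C/G: root C is the mediant; major triad there is III64.
G#dim7/F: root G# is the leading tone; fully diminished seventh chord there is viio42.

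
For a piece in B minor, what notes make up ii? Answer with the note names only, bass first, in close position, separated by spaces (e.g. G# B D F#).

ii is the minor supertonic, borrowed from the parallel major (the Dorian ii). In B minor that root is C#.
So the chord is C#-E-G#.

C# E G#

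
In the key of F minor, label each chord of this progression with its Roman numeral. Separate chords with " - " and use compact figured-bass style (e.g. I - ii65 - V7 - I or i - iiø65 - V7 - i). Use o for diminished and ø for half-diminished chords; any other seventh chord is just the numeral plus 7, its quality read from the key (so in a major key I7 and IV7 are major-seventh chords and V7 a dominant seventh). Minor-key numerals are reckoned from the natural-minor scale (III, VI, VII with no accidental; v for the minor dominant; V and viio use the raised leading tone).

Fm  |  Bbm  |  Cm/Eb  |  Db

i - iv - v6 - VI

Fm: root F is the tonic; minor triad there is i.
Bbm: root Bb is the subdominant; minor triad there is iv.
Cm/Eb: root C is the dominant; minor triad there is v6.
Db: root Db is the submediant; major triad there is VI.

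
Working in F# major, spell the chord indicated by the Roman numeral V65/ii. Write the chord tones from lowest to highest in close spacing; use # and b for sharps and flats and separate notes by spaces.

V65/ii is a secondary dominant — the dominant seventh of ii. ii in F# major is G#, so the applied chord's root is D#, a perfect fifth above.
Building a dominant seventh chord on D# gives D#-F##-A#-C#.
The figured bass 65 indicates first inversion, placing the third (F##) in the bass: F##-A#-C#-D#.

F## A# C# D#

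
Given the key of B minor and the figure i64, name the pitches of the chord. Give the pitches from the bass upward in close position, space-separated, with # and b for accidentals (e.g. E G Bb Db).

F# B D

In B minor, the first degree is B, and the diatonic chord built there is a minor triad.
That chord is spelled B-D-F#.
The figured bass 64 indicates second inversion, placing the fifth (F#) in the bass: F#-B-D.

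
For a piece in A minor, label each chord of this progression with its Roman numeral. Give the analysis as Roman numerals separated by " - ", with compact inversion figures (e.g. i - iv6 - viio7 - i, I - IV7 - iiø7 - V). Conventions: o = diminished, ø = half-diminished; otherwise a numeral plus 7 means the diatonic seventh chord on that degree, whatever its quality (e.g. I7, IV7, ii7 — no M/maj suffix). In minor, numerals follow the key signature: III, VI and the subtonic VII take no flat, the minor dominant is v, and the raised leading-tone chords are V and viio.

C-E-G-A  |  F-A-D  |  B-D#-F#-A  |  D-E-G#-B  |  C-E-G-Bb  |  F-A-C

i65 - iv6 - V7/V - V42 - V7/VI - VI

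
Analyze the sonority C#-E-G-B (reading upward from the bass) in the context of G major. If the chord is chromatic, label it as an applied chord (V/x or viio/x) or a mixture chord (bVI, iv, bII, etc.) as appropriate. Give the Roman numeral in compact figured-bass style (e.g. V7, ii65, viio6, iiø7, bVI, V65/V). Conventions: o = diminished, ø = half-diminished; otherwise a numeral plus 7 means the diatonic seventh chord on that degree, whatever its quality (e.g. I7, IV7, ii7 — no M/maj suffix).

viiø7/V

Stacked in thirds the chord is C#-E-G-B: a half-diminished seventh chord on C#.
C# sits a half step below D (V in G major); a diminished chord there is the applied leading-tone chord of V.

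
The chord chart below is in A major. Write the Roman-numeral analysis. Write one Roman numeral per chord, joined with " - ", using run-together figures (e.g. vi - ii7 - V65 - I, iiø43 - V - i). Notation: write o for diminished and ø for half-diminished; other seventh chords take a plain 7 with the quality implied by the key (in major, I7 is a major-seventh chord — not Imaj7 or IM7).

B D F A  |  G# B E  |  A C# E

B-D-F-A: B with this quality isn't in the key; it's iiø7, borrowed from the parallel minor.
G#-B-E has root E, degree 5 in A major, so V6.
A-C#-E has root A, degree 1 in A major, so I.

iiø7 - V6 - I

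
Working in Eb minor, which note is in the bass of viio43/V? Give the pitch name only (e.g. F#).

Eb

The applied chord viio43/V is rooted on A: A-C-Eb-Gb.
The figure 43 means second inversion — the fifth is in the bass.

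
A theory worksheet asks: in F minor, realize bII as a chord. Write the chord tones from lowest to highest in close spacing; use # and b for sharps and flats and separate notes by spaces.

Gb Bb Db

bII is the Neapolitan chord — a major triad on the lowered second degree. In F minor that root is Gb.
So the chord is Gb-Bb-Db, a major triad.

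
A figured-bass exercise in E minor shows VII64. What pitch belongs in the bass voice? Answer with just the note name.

VII in E minor has root D; the chord is D-F#-A.
The figure 64 means second inversion — the fifth is in the bass.

A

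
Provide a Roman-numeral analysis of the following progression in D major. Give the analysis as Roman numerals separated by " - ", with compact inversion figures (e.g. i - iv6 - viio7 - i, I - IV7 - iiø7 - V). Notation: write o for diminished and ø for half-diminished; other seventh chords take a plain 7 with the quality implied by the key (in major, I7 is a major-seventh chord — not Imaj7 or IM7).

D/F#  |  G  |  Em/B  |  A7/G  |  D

I6 - IV - ii64 - V42 - I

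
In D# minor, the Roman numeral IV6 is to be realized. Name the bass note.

B#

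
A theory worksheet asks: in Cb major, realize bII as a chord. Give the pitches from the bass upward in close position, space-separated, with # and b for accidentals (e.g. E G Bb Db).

Dbb Fb Abb

bII is the Neapolitan chord — a major triad on the lowered second degree. In Cb major that root is Dbb.
So the chord is Dbb-Fb-Abb, a major triad.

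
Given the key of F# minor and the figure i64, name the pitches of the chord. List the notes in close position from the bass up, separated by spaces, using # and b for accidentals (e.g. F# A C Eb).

C# F# A

The numeral's case and figure indicate a minor triad. In F# minor its root, scale degree 1, is F#.
That chord is spelled F#-A-C#.
The figured bass 64 indicates second inversion, placing the fifth (C#) in the bass: C#-F#-A.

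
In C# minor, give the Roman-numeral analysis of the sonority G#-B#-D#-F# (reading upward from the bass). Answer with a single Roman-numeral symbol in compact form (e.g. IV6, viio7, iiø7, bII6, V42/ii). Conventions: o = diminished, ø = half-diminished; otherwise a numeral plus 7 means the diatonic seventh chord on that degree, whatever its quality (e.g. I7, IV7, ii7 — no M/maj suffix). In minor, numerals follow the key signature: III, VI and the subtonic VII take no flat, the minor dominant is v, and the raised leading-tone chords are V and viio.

V7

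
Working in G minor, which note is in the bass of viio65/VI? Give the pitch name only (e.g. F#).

F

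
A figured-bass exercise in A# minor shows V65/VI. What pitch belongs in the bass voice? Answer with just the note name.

E#

The applied chord V65/VI is rooted on C#: C#-E#-G#-B.
The figure 65 means first inversion — the third is in the bass.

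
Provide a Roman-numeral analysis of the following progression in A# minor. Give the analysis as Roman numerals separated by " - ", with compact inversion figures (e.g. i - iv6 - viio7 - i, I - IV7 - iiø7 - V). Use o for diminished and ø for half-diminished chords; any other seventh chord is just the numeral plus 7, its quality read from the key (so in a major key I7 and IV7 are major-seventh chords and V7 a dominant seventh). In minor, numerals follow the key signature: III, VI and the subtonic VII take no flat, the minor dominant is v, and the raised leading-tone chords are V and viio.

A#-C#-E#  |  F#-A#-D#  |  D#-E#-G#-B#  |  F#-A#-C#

A#-C#-E#: minor triad on A# = scale degree 1 → i.
F#-A#-D# has root D#, degree 4 in A# minor, so iv6.
D#-E#-G#-B# has root E#, degree 5 in A# minor, so v42.
F#-A#-C#: root F# is the submediant; major triad there is VI.

i - iv6 - v42 - VI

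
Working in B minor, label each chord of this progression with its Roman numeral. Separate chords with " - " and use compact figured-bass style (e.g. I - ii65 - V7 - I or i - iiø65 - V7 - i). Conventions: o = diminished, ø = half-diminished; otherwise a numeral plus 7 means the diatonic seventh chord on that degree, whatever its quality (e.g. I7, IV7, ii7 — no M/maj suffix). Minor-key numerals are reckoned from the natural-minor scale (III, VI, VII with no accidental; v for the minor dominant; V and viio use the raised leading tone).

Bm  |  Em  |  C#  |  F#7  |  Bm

i - iv - V/V - V7 - i

Bm has root B, degree 1 in B minor, so i.
Em: root E is the subdominant; minor triad there is iv.
C#: chromatic; C# is V of V, so V/V.
F#7: dominant seventh chord on F# = scale degree 5 → V7.
Bm: minor triad on B = scale degree 1 → i.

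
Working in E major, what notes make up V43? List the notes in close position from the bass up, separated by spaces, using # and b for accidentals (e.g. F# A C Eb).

F# A B D#

In E major, the fifth degree is B, and the diatonic chord built there is a dominant seventh chord.
That chord is spelled B-D#-F#-A.
The figured bass 43 indicates second inversion, placing the fifth (F#) in the bass: F#-A-B-D#.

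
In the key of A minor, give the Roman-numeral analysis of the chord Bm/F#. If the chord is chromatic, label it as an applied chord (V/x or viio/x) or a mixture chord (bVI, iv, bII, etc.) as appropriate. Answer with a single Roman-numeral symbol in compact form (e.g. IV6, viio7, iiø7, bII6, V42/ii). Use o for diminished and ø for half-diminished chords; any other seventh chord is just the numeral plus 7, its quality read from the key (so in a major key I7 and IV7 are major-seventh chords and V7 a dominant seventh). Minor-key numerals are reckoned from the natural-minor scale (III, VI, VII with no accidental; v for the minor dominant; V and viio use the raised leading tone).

ii64

The pitches B-D-F# form a minor triad rooted on B.
B is the second degree of A minor. This is the minor supertonic, borrowed from the parallel major (the Dorian ii).
With F# in the bass the chord is in second inversion, so the figured bass is 64.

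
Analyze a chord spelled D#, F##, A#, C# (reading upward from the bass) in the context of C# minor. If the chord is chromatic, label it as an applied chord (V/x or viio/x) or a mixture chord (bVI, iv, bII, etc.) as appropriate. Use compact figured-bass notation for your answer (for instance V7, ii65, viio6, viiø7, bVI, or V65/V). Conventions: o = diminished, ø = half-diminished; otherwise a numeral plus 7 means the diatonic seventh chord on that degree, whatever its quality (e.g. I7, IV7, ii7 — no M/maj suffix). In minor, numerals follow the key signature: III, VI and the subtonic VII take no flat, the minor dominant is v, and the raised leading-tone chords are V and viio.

The pitches D#-F##-A#-C# form a dominant seventh chord rooted on D#.
D# is not a diatonic chord root with this quality in C# minor, but it lies a perfect fifth above G# (V), so the chord functions as an applied dominant of V.

V7/V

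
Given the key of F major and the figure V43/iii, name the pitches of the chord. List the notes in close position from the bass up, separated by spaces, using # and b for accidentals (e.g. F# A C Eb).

B D E G#

V43/iii is a secondary dominant — the dominant seventh of iii. iii in F major is A, so the applied chord's root is E, a perfect fifth above.
Building a dominant seventh chord on E gives E-G#-B-D.
The figured bass 43 indicates second inversion, placing the fifth (B) in the bass: B-D-E-G#.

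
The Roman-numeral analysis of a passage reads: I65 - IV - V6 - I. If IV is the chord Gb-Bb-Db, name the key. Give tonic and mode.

The chord Gb is a major triad rooted on Gb; its label is IV.
If Gb is scale degree 4 and the mode makes that degree carry a major triad, the tonic is Db and the mode is major.

Db major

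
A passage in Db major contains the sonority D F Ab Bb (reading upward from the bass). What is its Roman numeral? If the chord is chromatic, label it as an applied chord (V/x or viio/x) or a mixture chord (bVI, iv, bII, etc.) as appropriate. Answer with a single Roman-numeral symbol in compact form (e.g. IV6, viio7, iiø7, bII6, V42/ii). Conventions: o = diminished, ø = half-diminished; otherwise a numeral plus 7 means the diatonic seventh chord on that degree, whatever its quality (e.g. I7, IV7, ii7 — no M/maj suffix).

V65/ii

Stacked in thirds the chord is Bb-D-F-Ab: a dominant seventh chord on Bb.
Bb is not a diatonic chord root with this quality in Db major, but it lies a perfect fifth above Eb (ii), so the chord functions as an applied dominant of ii.
With D in the bass the chord is in first inversion, so the figured bass is 65.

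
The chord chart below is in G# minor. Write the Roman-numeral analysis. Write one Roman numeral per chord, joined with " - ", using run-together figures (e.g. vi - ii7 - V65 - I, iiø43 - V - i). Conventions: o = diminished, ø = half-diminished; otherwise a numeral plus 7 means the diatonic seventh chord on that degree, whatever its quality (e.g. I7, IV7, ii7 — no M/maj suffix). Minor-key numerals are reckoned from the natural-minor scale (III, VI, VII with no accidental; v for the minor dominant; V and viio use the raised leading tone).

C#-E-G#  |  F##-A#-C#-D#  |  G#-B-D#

C#-E-G#: minor triad on C# = scale degree 4 → iv.
F##-A#-C#-D#: dominant seventh chord on D# = scale degree 5 → V65.
G#-B-D#: root G# is the tonic; minor triad there is i.

iv - V65 - i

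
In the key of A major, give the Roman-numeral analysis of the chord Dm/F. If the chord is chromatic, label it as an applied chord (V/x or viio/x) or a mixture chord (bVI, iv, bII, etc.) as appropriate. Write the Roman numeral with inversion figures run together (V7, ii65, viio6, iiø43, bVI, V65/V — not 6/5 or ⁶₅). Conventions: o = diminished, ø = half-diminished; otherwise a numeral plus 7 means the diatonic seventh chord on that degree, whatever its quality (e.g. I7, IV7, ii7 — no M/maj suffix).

iv6

Stacked in thirds the chord is D-F-A: a minor triad on D.
D is the fourth degree of A major. This is the minor subdominant, borrowed from the parallel minor.
With F in the bass the chord is in first inversion, so the figured bass is 6.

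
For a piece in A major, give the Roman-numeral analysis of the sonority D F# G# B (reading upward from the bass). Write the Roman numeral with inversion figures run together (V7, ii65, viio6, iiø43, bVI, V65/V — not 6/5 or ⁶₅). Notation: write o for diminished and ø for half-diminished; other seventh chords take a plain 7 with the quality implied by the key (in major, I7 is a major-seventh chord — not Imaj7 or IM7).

Stacked in thirds the chord is G#-B-D-F#: a half-diminished seventh chord on G#.
In A major, G# is the leading tone; the diatonic half-diminished seventh chord there is viiø7.
With D in the bass the chord is in second inversion, so the figured bass is 43.

viiø43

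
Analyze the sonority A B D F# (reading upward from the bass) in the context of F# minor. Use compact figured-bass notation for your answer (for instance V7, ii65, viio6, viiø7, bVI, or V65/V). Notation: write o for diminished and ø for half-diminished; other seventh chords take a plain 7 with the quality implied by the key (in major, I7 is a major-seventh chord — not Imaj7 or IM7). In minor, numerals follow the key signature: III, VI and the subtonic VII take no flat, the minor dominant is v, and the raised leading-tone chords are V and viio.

iv42

The pitches B-D-F#-A form a minor seventh chord rooted on B.
In F# minor, B is the subdominant; the diatonic minor seventh chord there is iv7.
With A in the bass the chord is in third inversion, so the figured bass is 42.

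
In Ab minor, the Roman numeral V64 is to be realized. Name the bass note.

Bb

V in Ab minor has root Eb; the chord is Eb-G-Bb.
The figure 64 means second inversion — the fifth is in the bass.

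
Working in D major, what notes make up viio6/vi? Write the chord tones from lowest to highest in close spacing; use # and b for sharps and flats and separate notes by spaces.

The slash marks an applied leading-tone chord: viio of vi. In D major, vi is B, so the leading tone to it is A#, a half step below.
Building a diminished triad on A# gives A#-C#-E.
The figured bass 6 indicates first inversion, placing the third (C#) in the bass: C#-E-A#.

C# E A#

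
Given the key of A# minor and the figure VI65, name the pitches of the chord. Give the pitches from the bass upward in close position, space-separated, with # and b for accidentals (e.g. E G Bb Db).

A# C# E# F#

In A# minor, scale degree 6 is F#, and the diatonic chord built there is a major seventh chord.
That chord is spelled F#-A#-C#-E#.
The figured bass 65 indicates first inversion, placing the third (A#) in the bass: A#-C#-E#-F#.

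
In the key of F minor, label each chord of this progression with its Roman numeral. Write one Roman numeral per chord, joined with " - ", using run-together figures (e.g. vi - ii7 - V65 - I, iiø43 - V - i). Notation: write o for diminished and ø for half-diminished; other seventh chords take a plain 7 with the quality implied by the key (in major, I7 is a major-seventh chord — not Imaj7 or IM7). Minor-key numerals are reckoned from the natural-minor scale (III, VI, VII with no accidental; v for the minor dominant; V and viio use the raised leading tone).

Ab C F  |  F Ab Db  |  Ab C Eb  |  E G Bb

i6 - VI6 - III - viio

Ab-C-F has root F, degree 1 in F minor, so i6.
F-Ab-Db: major triad on Db = scale degree 6 → VI6.
Ab-C-Eb has root Ab, degree 3 in F minor, so III.
E-G-Bb: root E is the leading tone; diminished triad there is viio.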